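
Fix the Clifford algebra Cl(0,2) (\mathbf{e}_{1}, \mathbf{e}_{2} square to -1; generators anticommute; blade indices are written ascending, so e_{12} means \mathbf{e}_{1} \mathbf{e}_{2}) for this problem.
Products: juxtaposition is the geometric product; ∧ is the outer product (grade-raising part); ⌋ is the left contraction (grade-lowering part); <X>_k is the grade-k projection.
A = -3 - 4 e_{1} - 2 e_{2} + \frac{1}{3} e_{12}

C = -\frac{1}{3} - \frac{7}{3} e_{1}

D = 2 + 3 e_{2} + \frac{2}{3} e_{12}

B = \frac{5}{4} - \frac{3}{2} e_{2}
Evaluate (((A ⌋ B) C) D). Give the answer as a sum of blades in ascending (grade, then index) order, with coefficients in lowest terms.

step 1: -\frac{27}{4} + \frac{9}{2} e_{2}
step 2: \frac{9}{4} + \frac{63}{4} e_{1} - \frac{3}{2} e_{2} + \frac{21}{2} e_{12}
step 3: 2 - e_{1} - \frac{27}{4} e_{2} + \frac{279}{4} e_{12}
Answer: 2 - e_{1} - \frac{27}{4} e_{2} + \frac{279}{4} e_{12}


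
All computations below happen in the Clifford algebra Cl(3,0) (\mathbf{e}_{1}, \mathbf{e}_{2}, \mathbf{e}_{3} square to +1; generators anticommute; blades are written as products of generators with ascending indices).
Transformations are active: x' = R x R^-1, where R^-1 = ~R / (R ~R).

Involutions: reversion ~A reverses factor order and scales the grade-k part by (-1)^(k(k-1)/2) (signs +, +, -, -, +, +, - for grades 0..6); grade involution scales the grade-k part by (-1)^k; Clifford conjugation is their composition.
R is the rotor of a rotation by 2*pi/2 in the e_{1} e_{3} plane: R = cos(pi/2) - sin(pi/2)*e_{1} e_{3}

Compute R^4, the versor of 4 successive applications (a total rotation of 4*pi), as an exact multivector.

Because a rotor carries half the rotation angle, composing 4 copies of this e_{1} e_{3}-plane rotor multiplies the phase: 4*(pi/2) = 2 \pi, hence R^4 = cos(2 \pi) - sin(2 \pi)*e_{1} e_{3}.
cos(2 \pi) = 1 and sin(2 \pi) = 0, so R^4 = 1. The total rotation 4*pi is 2 full turns, so every vector returns to itself, yet the rotor is +1, back on the identity sheet (an even number of 2*pi turns).
Answer: 1


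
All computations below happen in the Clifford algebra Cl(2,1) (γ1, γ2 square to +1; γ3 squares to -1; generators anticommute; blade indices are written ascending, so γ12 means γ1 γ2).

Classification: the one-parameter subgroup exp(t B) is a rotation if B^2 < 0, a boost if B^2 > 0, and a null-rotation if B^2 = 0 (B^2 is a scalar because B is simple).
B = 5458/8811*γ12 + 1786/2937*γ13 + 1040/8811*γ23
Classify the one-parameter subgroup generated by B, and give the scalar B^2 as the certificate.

B^2 term by term: the squares give (5458/8811)^2*(γ12)^2 + (1786/2937)^2*(γ13)^2 + (1040/8811)^2*(γ23)^2 = 29789764/77633721*(-1) + 3189796/8625969*(+1) + 1081600/77633721*(+1) = 0 (each basis 2-blade squares to minus the product of its generators' squares); cross terms between blades sharing an index anticommute and cancel. So B^2 = 0.
Answer: null-rotation, certificate B^2 = 0. Why this suffices: the scalar 0 survives any versor conjugation, so its sign alone determines the class however B is presented.


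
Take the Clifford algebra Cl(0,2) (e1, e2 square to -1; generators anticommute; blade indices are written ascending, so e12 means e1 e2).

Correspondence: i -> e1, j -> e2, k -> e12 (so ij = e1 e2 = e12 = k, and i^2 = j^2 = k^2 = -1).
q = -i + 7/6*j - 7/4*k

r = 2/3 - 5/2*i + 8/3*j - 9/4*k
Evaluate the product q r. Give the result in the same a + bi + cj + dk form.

In blades: q = -e1 + 7/6*e2 - 7/4*e12, r = 2/3 - 5/2*e1 + 8/3*e2 - 9/4*e12.
Distribute q over r term by term (generator squares from the signature, products reordered to ascending indices): (-e1)*r = -5/2 - 2/3*e1 - 9/4*e2 - 8/3*e12; (7/6*e2)*r = -28/9 - 21/8*e1 + 7/9*e2 + 35/12*e12; (-7/4*e12)*r = -63/16 + 14/3*e1 + 35/8*e2 - 7/6*e12.
Sum: -1375/144 + 11/8*e1 + 209/72*e2 - 11/12*e12; translating back through the correspondence:
Answer: -1375/144 + 11/8*i + 209/72*j - 11/12*k


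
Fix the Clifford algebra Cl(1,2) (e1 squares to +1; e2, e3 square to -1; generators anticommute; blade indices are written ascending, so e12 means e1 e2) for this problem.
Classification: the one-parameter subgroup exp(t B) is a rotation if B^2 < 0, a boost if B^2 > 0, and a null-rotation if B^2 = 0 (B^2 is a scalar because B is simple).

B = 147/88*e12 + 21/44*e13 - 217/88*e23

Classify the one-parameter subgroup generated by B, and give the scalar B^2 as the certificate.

B^2 term by term: the squares give (147/88)^2*(e12)^2 + (21/44)^2*(e13)^2 + (-217/88)^2*(e23)^2 = 21609/7744*(+1) + 441/1936*(+1) + 47089/7744*(-1) = -49/16 (each basis 2-blade squares to minus the product of its generators' squares); cross terms between blades sharing an index anticommute and cancel. So B^2 = -49/16.
Answer: rotation, certificate B^2 = -49/16. Check the certificate: B^2 = -49/16, and that sign is decisive whatever form B takes.


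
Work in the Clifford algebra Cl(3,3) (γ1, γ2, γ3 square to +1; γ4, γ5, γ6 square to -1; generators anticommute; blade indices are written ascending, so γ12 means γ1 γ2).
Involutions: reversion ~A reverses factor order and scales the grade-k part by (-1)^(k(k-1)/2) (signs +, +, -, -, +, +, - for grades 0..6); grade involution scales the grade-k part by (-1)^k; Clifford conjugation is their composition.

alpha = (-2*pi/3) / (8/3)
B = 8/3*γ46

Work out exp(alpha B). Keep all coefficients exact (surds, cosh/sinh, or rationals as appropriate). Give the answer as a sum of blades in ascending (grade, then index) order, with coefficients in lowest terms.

B^2 = (8/3)^2*(γ46)^2 = 64/9*(-1) = -64/9 (a basis 2-blade squares to minus the product of its generators' squares).
B^2 = -64/9 — circular case — the even/odd split gives cos and sin: l = 8/3, alpha*l = -2*pi/3, so exp(alpha B) = cos(-2*pi/3) + (sin(-2*pi/3)/(8/3))*B = -1/2 + (-3*sqrt(3)/16)*B.
Answer: -1/2 - sqrt(3)/2*γ46


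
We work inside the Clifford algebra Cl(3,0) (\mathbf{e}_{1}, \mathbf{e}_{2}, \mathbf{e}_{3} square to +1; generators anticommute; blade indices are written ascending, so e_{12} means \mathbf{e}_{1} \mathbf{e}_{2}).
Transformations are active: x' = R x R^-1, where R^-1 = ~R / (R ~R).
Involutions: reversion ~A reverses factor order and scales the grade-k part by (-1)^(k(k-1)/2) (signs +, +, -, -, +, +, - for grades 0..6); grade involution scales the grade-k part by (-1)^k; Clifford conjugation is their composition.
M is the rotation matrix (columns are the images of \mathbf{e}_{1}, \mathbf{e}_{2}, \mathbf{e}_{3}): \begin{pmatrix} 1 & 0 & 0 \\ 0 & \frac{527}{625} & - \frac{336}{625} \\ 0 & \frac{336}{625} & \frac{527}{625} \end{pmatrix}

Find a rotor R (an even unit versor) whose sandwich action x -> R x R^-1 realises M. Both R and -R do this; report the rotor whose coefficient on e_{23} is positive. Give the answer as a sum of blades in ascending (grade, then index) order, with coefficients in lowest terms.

Method: write R = a + b12*e_{12} + b13*e_{13} + b23*e_{23} with a^2 + b12^2 + b13^2 + b23^2 = 1 (so R^-1 = ~R). Expanding the columns R e_j ~R gives tr M = 4a^2 - 1 and, from the antisymmetric part, M21 - M12 = -4a*b12, M13 - M31 = 4a*b13, M32 - M23 = -4a*b23.
Here tr M = \frac{1679}{625}, so a^2 = (1 + tr M)/4 = \frac{576}{625} and a = ±\frac{24}{25}. Taking a = \frac{24}{25}: M21 - M12 = 0, M13 - M31 = 0, M32 - M23 = \frac{672}{625}, giving b12 = 0, b13 = 0, b23 = -\frac{7}{25}, i.e. R = \frac{24}{25} - \frac{7}{25} e_{23}.
Its e_{23} coefficient is negative, so report the other preimage -R.
Answer: -\frac{24}{25} + \frac{7}{25} e_{23}. Sheet selection: the two-to-one cover makes ±R indistinguishable at the matrix level (trace \frac{1679}{625}), so uniqueness comes from the required sign on e_{23}.


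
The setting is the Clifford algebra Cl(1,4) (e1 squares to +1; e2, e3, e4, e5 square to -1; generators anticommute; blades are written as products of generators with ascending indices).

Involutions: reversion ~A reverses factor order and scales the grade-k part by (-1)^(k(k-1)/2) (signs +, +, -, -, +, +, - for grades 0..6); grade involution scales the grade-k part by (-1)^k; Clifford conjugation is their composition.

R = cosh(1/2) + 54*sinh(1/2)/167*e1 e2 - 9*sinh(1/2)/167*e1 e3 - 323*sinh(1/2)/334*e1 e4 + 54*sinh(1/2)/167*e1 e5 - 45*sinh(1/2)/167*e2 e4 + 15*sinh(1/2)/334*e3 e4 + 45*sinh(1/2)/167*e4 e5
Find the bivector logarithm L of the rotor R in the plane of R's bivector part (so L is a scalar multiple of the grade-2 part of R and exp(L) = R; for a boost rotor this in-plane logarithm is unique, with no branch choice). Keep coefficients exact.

The scalar part of R is cosh(1/2), which determines |rapidity| via cosh; the sign lives in the bivector part, and pairing them (bivector part over sinh of the rapidity = the plane) gives the unique in-plane L = rapidity * plane.
Concretely: cosh(rapidity) = cosh(1/2) gives rapidity = ±1/2, and since rapidity/sinh(rapidity) is even the sign is immaterial: L = (rapidity/sinh(rapidity)) * <R>_2 = (1/(2*sinh(1/2))) * <R>_2.
Answer: 27/167*e1 e2 - 9/334*e1 e3 - 323/668*e1 e4 + 27/167*e1 e5 - 45/334*e2 e4 + 15/668*e3 e4 + 45/334*e4 e5


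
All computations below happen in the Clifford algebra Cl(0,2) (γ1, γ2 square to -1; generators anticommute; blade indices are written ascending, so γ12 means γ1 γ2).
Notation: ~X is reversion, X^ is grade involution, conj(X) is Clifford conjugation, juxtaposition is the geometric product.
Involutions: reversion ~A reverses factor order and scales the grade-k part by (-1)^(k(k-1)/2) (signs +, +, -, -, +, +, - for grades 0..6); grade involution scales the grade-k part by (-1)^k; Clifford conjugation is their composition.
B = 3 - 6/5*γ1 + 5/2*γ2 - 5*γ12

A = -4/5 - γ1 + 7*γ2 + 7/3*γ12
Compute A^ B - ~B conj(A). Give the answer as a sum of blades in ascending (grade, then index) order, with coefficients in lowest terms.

first term: 839/30 + 4969/150*γ1 - 104/5*γ2 + 51/10*γ12
second term: 839/30 + 4969/150*γ1 - 104/5*γ2 - 51/10*γ12
Answer: 51/5*γ12


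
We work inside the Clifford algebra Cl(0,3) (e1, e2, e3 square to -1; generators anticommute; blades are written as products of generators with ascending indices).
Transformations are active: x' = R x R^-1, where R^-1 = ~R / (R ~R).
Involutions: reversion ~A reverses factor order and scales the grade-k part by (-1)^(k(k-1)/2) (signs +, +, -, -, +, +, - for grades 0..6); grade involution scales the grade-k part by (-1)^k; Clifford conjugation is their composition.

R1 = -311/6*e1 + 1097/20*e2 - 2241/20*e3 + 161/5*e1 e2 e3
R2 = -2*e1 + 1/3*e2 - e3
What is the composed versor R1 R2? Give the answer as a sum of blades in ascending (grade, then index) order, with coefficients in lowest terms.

Distribute over the terms of R2 (each basis-blade product reordered to ascending indices, repeated generators contracted through their squares):
R1 (-2*e1) = -311/3 + 1097/10*e1 e2 - 2241/10*e1 e3 + 322/5*e2 e3
R1 (1/3*e2) = -1097/60 - 311/18*e1 e2 + 161/15*e1 e3 + 747/20*e2 e3
R1 (-e3) = -2241/20 + 161/5*e1 e2 + 311/6*e1 e3 - 1097/20*e2 e3
Summing the partial products and collecting blades:
Answer: -234 + 5608/45*e1 e2 - 2423/15*e1 e3 + 469/10*e2 e3


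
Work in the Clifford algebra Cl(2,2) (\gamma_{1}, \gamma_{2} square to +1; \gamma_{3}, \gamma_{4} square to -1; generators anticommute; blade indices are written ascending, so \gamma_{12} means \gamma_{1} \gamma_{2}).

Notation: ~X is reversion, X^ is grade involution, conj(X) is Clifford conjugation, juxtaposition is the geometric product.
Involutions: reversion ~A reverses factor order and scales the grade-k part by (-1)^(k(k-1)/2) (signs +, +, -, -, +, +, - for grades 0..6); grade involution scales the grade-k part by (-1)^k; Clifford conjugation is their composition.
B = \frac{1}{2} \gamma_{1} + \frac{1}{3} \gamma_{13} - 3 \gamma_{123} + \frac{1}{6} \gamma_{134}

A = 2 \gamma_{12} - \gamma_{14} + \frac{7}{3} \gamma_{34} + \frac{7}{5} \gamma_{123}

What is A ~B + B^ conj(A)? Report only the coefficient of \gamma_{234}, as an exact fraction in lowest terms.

first term: \frac{21}{5} + \frac{7}{18} \gamma_{1} - \frac{8}{15} \gamma_{2} - \frac{37}{6} \gamma_{3} + \frac{1}{2} \gamma_{4} - \frac{7}{9} \gamma_{14} + \frac{41}{30} \gamma_{23} + \frac{7}{30} \gamma_{24} + \frac{1}{3} \gamma_{34} + 7 \gamma_{124} + \frac{7}{6} \gamma_{134} + \frac{10}{3} \gamma_{234}
second term: \frac{21}{5} - \frac{7}{18} \gamma_{1} + \frac{8}{15} \gamma_{2} + \frac{37}{6} \gamma_{3} - \frac{1}{2} \gamma_{4} + \frac{7}{9} \gamma_{14} - \frac{41}{30} \gamma_{23} - \frac{7}{30} \gamma_{24} - \frac{1}{3} \gamma_{34} + 7 \gamma_{124} + \frac{7}{6} \gamma_{134} + \frac{10}{3} \gamma_{234}
Answer: \frac{20}{3}


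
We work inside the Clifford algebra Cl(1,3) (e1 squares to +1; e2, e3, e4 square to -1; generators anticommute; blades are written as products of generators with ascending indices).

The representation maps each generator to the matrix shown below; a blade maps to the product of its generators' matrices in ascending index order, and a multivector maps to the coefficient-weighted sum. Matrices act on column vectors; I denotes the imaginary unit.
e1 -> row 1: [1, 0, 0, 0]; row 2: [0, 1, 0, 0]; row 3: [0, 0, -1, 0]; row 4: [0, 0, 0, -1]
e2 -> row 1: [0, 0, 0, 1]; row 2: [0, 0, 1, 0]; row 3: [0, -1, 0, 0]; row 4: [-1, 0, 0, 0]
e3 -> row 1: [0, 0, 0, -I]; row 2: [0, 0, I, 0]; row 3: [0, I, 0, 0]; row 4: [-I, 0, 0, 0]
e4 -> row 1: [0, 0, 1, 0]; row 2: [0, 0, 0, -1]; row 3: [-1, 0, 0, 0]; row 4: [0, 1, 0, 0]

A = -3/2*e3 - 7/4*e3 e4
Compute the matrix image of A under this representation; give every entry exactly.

Bivector images (products of the table entries): rho(e3 e4) = rho(e3)rho(e4) = row 1: [0, -I, 0, 0]; row 2: [-I, 0, 0, 0]; row 3: [0, 0, 0, -I]; row 4: [0, 0, -I, 0].
M = (-3/2)*rho(e3) + (-7/4)*rho(e3 e4), summed entrywise:
Answer: row 1: [0, 7*I/4, 0, 3*I/2]; row 2: [7*I/4, 0, -3*I/2, 0]; row 3: [0, -3*I/2, 0, 7*I/4]; row 4: [3*I/2, 0, 7*I/4, 0]


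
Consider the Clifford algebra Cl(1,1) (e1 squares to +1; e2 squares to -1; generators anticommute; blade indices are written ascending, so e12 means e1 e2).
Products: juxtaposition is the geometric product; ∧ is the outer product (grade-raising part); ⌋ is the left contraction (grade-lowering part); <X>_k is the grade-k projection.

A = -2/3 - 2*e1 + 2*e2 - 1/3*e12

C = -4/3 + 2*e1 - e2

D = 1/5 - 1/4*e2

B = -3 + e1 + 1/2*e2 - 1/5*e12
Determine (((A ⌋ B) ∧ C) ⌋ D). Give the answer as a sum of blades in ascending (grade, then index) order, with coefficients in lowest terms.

step 1: -14/15 - 16/15*e1 + 1/15*e2 + 2/15*e12
step 2: 56/45 - 4/9*e1 + 38/45*e2 + 34/45*e12
step 3: 23/50 - 14/45*e2
Answer: 23/50 - 14/45*e2


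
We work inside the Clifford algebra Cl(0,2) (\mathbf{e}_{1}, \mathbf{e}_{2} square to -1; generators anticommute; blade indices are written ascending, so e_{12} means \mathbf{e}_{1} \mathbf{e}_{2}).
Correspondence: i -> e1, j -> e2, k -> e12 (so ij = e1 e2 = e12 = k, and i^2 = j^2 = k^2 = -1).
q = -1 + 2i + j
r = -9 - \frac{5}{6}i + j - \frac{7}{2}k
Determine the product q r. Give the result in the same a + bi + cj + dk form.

In blades: q = -1 + 2 e_{1} + e_{2}, r = -9 - \frac{5}{6} e_{1} + e_{2} - \frac{7}{2} e_{12}.
Distribute q over r term by term (generator squares from the signature, products reordered to ascending indices): (-1)*r = 9 + \frac{5}{6} e_{1} - e_{2} + \frac{7}{2} e_{12}; (2 e_{1})*r = \frac{5}{3} - 18 e_{1} + 7 e_{2} + 2 e_{12}; (e_{2})*r = -1 - \frac{7}{2} e_{1} - 9 e_{2} + \frac{5}{6} e_{12}.
Sum: \frac{29}{3} - \frac{62}{3} e_{1} - 3 e_{2} + \frac{19}{3} e_{12}; translating back through the correspondence:
Answer: \frac{29}{3} - \frac{62}{3}i - 3j + \frac{19}{3}k


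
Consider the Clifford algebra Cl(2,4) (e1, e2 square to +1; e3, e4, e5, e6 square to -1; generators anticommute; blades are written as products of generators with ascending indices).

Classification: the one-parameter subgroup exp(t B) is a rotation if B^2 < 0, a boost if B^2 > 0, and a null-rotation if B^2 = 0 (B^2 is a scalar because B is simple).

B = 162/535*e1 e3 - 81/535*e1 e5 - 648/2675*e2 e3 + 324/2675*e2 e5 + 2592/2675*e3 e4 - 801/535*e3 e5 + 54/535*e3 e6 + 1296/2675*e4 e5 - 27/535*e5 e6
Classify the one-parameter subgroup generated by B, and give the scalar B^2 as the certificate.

B^2 term by term: the squares give (162/535)^2*(e1 e3)^2 + (-81/535)^2*(e1 e5)^2 + (-648/2675)^2*(e2 e3)^2 + (324/2675)^2*(e2 e5)^2 + (2592/2675)^2*(e3 e4)^2 + (-801/535)^2*(e3 e5)^2 + (54/535)^2*(e3 e6)^2 + (1296/2675)^2*(e4 e5)^2 + (-27/535)^2*(e5 e6)^2 = 26244/286225*(+1) + 6561/286225*(+1) + 419904/7155625*(+1) + 104976/7155625*(+1) + 6718464/7155625*(-1) + 641601/286225*(-1) + 2916/286225*(-1) + 1679616/7155625*(-1) + 729/286225*(-1) = -81/25 (each basis 2-blade squares to minus the product of its generators' squares); cross terms between blades sharing an index anticommute and cancel; the commuting (index-disjoint) pairs give grade-4 terms 2*c*c'*(blade product), which cancel blade by blade — e1 e2 e3 e5: -104976/1431125 + 104976/1431125 = 0; e1 e3 e4 e5: 419904/1431125 - 419904/1431125 = 0; e1 e3 e5 e6: -8748/286225 + 8748/286225 = 0; e2 e3 e4 e5: -1679616/7155625 + 1679616/7155625 = 0; e2 e3 e5 e6: 34992/1431125 - 34992/1431125 = 0; e3 e4 e5 e6: -139968/1431125 + 139968/1431125 = 0 — confirming B is simple. So B^2 = -81/25.
Answer: rotation, certificate B^2 = -81/25. The invariant at work: B^2 = -81/25 is unchanged by conjugation, hence its sign classifies the subgroup whatever basis B is written in.


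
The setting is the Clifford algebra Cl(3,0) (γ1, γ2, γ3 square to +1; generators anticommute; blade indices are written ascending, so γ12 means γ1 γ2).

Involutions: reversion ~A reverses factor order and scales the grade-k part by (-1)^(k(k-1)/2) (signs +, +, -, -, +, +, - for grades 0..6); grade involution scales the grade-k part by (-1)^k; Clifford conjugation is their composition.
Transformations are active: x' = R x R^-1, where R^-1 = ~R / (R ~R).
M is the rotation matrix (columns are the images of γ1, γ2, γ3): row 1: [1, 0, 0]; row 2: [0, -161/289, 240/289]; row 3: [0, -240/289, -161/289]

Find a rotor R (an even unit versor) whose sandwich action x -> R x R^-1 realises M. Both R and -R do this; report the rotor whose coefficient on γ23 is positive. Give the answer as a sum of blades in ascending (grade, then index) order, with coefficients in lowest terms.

Method: write R = a + b12*γ12 + b13*γ13 + b23*γ23 with a^2 + b12^2 + b13^2 + b23^2 = 1 (so R^-1 = ~R). Expanding the columns R e_j ~R gives tr M = 4a^2 - 1 and, from the antisymmetric part, M21 - M12 = -4a*b12, M13 - M31 = 4a*b13, M32 - M23 = -4a*b23.
Here tr M = -33/289, so a^2 = (1 + tr M)/4 = 64/289 and a = ±8/17. Taking a = 8/17: M21 - M12 = 0, M13 - M31 = 0, M32 - M23 = -480/289, giving b12 = 0, b13 = 0, b23 = 15/17, i.e. R = 8/17 + 15/17*γ23.
Its γ23 coefficient is already positive.
Answer: 8/17 + 15/17*γ23. Uniqueness: Spin(3) -> SO(3) maps R and -R to the same rotation of trace -33/289; fixing the sign of the γ23 coefficient removes the ambiguity.


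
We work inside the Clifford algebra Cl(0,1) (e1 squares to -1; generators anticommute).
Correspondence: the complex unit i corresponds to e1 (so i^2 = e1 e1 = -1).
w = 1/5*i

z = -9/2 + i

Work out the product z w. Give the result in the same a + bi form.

In blades: z = -9/2 + e1, w = 1/5*e1.
Distribute z over w term by term (generator squares from the signature, products reordered to ascending indices): (-9/2)*w = -9/10*e1; (e1)*w = -1/5.
Sum: -1/5 - 9/10*e1; translating back through the correspondence:
Answer: -1/5 - 9/10*i


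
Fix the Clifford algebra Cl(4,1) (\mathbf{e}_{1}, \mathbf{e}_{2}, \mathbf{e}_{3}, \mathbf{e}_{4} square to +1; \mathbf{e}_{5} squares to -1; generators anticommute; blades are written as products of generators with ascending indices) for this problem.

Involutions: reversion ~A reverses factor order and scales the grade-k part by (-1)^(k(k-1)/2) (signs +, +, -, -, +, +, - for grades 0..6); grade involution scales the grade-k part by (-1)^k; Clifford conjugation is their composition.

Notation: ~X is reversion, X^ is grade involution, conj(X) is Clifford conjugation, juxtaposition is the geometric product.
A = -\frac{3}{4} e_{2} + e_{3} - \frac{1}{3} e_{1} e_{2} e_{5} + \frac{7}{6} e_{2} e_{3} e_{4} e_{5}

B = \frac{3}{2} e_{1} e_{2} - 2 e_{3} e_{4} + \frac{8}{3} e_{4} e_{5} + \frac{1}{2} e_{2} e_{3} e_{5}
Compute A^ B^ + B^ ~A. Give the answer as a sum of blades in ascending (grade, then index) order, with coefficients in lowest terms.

first term: -\frac{9}{8} e_{1} + \frac{17}{12} e_{4} - \frac{1}{2} e_{5} + \frac{1}{6} e_{1} e_{3} + \frac{28}{9} e_{2} e_{3} + \frac{11}{6} e_{2} e_{5} - \frac{3}{8} e_{3} e_{5} - \frac{3}{2} e_{1} e_{2} e_{3} + \frac{8}{9} e_{1} e_{2} e_{4} - \frac{3}{2} e_{2} e_{3} e_{4} + 2 e_{2} e_{4} e_{5} - \frac{8}{3} e_{3} e_{4} e_{5} - \frac{7}{4} e_{1} e_{3} e_{4} e_{5} - \frac{2}{3} e_{1} e_{2} e_{3} e_{4} e_{5}
second term: -\frac{9}{8} e_{1} + \frac{31}{12} e_{4} - \frac{1}{2} e_{5} - \frac{1}{6} e_{1} e_{3} + \frac{28}{9} e_{2} e_{3} + \frac{17}{6} e_{2} e_{5} + \frac{3}{8} e_{3} e_{5} + \frac{3}{2} e_{1} e_{2} e_{3} - \frac{8}{9} e_{1} e_{2} e_{4} + \frac{3}{2} e_{2} e_{3} e_{4} - 2 e_{2} e_{4} e_{5} + \frac{8}{3} e_{3} e_{4} e_{5} + \frac{7}{4} e_{1} e_{3} e_{4} e_{5} - \frac{2}{3} e_{1} e_{2} e_{3} e_{4} e_{5}
Answer: -\frac{9}{4} e_{1} + 4 e_{4} - e_{5} + \frac{56}{9} e_{2} e_{3} + \frac{14}{3} e_{2} e_{5} - \frac{4}{3} e_{1} e_{2} e_{3} e_{4} e_{5}


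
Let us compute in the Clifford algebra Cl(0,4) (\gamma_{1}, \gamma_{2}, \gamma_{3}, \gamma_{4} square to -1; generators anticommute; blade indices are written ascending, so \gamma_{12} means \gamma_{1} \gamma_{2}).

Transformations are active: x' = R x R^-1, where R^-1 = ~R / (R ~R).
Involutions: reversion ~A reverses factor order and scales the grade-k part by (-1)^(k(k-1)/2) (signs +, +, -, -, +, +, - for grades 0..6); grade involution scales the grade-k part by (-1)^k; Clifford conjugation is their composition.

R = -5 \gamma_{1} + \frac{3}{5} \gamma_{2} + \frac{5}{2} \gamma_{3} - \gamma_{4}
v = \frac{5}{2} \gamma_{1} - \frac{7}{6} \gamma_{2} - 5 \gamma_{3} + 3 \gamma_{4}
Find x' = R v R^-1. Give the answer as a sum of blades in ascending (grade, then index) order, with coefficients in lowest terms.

~R = -5 \gamma_{1} + \frac{3}{5} \gamma_{2} + \frac{5}{2} \gamma_{3} - \gamma_{4}, and R ~R = -\frac{3261}{100}, so R^-1 = ~R / (-\frac{3261}{100}).
R v = \frac{287}{10} + \frac{13}{3} \gamma_{12} + \frac{75}{4} \gamma_{13} - \frac{25}{2} \gamma_{14} - \frac{1}{12} \gamma_{23} + \frac{19}{30} \gamma_{24} + \frac{5}{2} \gamma_{34}
Answer: \frac{41095}{6522} \gamma_{1} + \frac{721}{6522} \gamma_{2} + \frac{1955}{3261} \gamma_{3} - \frac{4043}{3261} \gamma_{4}


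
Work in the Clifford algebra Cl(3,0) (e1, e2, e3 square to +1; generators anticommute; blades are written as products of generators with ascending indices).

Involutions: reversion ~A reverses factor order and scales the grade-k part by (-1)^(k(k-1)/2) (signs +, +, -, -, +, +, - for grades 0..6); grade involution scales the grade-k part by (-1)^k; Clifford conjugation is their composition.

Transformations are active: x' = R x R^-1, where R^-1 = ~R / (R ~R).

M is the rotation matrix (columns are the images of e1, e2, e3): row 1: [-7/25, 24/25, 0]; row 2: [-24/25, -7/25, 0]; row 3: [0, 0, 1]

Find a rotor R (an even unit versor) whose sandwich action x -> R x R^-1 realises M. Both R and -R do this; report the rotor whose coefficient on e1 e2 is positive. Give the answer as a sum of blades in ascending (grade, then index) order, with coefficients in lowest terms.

Method: write R = a + b12*e1 e2 + b13*e1 e3 + b23*e2 e3 with a^2 + b12^2 + b13^2 + b23^2 = 1 (so R^-1 = ~R). Expanding the columns R e_j ~R gives tr M = 4a^2 - 1 and, from the antisymmetric part, M21 - M12 = -4a*b12, M13 - M31 = 4a*b13, M32 - M23 = -4a*b23.
Here tr M = 11/25, so a^2 = (1 + tr M)/4 = 9/25 and a = ±3/5. Taking a = 3/5: M21 - M12 = -48/25, M13 - M31 = 0, M32 - M23 = 0, giving b12 = 4/5, b13 = 0, b23 = 0, i.e. R = 3/5 + 4/5*e1 e2.
Its e1 e2 coefficient is already positive.
Answer: 3/5 + 4/5*e1 e2. Note: both R and -R realise this M (trace 11/25); the covering map identifies them, and the e1 e2-coefficient sign is the tie-breaker.


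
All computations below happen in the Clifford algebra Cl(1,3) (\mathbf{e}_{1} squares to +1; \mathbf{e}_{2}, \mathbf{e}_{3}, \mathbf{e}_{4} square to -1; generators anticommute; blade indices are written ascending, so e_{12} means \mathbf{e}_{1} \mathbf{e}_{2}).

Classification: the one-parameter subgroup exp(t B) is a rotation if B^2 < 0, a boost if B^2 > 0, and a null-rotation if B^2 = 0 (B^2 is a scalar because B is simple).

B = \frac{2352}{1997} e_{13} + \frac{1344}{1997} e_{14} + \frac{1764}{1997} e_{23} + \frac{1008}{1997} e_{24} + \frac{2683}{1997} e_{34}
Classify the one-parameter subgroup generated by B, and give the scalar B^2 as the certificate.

B^2 term by term: the squares give (\frac{2352}{1997})^2*(e_{13})^2 + (\frac{1344}{1997})^2*(e_{14})^2 + (\frac{1764}{1997})^2*(e_{23})^2 + (\frac{1008}{1997})^2*(e_{24})^2 + (\frac{2683}{1997})^2*(e_{34})^2 = \frac{5531904}{3988009}*(+1) + \frac{1806336}{3988009}*(+1) + \frac{3111696}{3988009}*(-1) + \frac{1016064}{3988009}*(-1) + \frac{7198489}{3988009}*(-1) = -1 (each basis 2-blade squares to minus the product of its generators' squares); cross terms between blades sharing an index anticommute and cancel; the commuting (index-disjoint) pairs give grade-4 terms 2*c*c'*(blade product), which cancel blade by blade — e_{1234}: -\frac{4741632}{3988009} + \frac{4741632}{3988009} = 0 — confirming B is simple. So B^2 = -1.
Answer: rotation, certificate B^2 = -1. B^2 = -1 is basis-independent, so its sign is the whole story.


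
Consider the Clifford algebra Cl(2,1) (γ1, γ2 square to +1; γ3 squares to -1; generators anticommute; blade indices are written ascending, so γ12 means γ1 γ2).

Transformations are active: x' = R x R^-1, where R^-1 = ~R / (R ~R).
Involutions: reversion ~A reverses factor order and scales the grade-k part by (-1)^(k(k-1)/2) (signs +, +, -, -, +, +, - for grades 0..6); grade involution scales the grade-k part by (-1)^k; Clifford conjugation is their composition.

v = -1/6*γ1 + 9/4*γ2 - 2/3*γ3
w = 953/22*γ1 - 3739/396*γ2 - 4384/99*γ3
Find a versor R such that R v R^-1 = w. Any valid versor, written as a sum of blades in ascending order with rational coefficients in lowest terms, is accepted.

Key observation: q(v) = q(w) = 223/48 (sandwiches preserve the norm), so R = v + w = 1424/33*γ1 - 712/99*γ2 - 4450/99*γ3 works whenever it is invertible — the component of v along it is kept and (v - w)/2 reverses, sending v to w.
Answer: 1424/33*γ1 - 712/99*γ2 - 4450/99*γ3


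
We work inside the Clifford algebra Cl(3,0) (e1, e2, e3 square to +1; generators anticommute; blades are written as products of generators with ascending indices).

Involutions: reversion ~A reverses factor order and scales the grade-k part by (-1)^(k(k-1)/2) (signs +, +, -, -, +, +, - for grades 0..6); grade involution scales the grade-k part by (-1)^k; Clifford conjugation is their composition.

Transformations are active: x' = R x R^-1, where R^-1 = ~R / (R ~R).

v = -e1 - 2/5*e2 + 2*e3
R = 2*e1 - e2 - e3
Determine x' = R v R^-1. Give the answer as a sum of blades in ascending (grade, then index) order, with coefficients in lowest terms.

~R = 2*e1 - e2 - e3, and R ~R = 6, so R^-1 = ~R / (6).
R v = -18/5 - 9/5*e1 e2 + 3*e1 e3 - 12/5*e2 e3
Answer: -7/5*e1 + 8/5*e2 - 4/5*e3


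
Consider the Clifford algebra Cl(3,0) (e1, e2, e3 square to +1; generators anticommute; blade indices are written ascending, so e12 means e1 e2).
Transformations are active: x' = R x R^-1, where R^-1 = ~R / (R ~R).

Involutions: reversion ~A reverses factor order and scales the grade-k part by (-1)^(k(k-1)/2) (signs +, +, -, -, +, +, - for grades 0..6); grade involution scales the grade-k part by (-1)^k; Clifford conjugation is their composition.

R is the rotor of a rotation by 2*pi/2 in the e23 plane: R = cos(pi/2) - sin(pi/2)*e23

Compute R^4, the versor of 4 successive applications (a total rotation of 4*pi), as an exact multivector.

The rotor phase is half the rotation angle and phases add under composition, so 4 steps in the e23 plane accumulate phase 4*(pi/2) = 2*pi: R^4 = cos(2*pi) - sin(2*pi)*e23.
cos(2*pi) = 1 and sin(2*pi) = 0, so R^4 = 1. The total rotation 4*pi is 2 full turns, so every vector returns to itself, yet the rotor is +1, back on the identity sheet (an even number of 2*pi turns).
Answer: 1


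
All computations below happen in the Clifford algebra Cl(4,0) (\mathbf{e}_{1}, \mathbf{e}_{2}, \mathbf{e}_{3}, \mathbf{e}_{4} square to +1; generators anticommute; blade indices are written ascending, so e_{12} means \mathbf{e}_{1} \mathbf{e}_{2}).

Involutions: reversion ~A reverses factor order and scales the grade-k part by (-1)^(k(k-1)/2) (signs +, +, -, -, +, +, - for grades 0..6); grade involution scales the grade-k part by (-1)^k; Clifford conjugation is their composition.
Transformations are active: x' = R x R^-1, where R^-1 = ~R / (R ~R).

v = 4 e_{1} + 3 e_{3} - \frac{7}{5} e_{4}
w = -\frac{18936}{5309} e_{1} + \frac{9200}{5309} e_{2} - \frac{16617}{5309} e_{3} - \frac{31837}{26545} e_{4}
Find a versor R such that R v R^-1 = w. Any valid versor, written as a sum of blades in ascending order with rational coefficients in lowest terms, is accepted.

Reasoning: v^2 = w^2 = \frac{674}{25} since conjugation preserves the quadratic form; R = v + w = \frac{2300}{5309} e_{1} + \frac{9200}{5309} e_{2} - \frac{690}{5309} e_{3} - \frac{13800}{5309} e_{4} is then valid when invertible, keeping its own part and reversing (v - w)/2.
Answer: \frac{2300}{5309} e_{1} + \frac{9200}{5309} e_{2} - \frac{690}{5309} e_{3} - \frac{13800}{5309} e_{4}


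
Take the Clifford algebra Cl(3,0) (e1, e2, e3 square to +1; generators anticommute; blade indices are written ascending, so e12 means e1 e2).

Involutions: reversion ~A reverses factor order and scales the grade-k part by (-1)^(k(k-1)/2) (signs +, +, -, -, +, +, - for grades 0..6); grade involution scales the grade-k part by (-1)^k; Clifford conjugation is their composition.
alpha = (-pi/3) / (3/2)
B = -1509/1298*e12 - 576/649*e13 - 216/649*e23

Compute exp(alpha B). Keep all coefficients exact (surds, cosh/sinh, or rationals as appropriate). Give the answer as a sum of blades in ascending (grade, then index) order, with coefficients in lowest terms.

B^2 term by term: the squares give (-1509/1298)^2*(e12)^2 + (-576/649)^2*(e13)^2 + (-216/649)^2*(e23)^2 = 2277081/1684804*(-1) + 331776/421201*(-1) + 46656/421201*(-1) = -9/4 (each basis 2-blade squares to minus the product of its generators' squares); cross terms between blades sharing an index anticommute and cancel. So B^2 = -9/4.
B^2 = -9/4 — since the square is negative, the closed form is circular: l = 3/2, alpha*l = -pi/3, so exp(alpha B) = cos(-pi/3) + (sin(-pi/3)/(3/2))*B = 1/2 + (-sqrt(3)/3)*B.
Answer: 1/2 + 503*sqrt(3)/1298*e12 + 192*sqrt(3)/649*e13 + 72*sqrt(3)/649*e23


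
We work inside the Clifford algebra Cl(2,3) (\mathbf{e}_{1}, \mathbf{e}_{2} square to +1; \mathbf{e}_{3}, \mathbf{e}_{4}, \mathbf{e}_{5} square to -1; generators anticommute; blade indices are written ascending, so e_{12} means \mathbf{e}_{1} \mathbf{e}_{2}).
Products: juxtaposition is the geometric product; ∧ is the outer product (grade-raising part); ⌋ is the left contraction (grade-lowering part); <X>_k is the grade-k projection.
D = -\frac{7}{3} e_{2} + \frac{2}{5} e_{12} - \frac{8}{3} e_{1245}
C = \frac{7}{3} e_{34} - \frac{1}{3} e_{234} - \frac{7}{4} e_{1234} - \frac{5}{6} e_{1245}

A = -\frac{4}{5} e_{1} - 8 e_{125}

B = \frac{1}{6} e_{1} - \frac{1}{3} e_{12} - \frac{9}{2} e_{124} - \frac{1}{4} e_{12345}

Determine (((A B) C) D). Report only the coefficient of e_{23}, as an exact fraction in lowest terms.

step 1: -\frac{2}{15} + \frac{4}{15} e_{2} - \frac{8}{3} e_{5} + \frac{18}{5} e_{24} - \frac{4}{3} e_{25} + 2 e_{34} + 36 e_{45} + \frac{1}{5} e_{2345}
step 2: -\frac{14}{3} + \frac{2}{3} e_{2} + \frac{6}{5} e_{3} - \frac{1}{15} e_{5} + \frac{67}{2} e_{12} + \frac{92}{15} e_{13} - \frac{10}{9} e_{14} - \frac{67}{20} e_{15} + \frac{42}{5} e_{23} - \frac{7}{15} e_{25} - \frac{2}{5} e_{34} + 84 e_{35} + \frac{20}{9} e_{124} + \frac{7}{15} e_{134} + \frac{2}{9} e_{145} + \frac{2}{3} e_{234} - 12 e_{235} - \frac{20}{3} e_{345} + \frac{7}{30} e_{1234} - \frac{184}{3} e_{1235} + \frac{1}{9} e_{1245} - \frac{7}{3} e_{1345} - 4 e_{2345} + \frac{14}{3} e_{12345}
step 3: -\frac{2059}{135} - \frac{2353}{30} e_{1} + \frac{310}{27} e_{2} + \frac{322}{45} e_{3} - \frac{8}{9} e_{4} - \frac{947}{135} e_{5} - \frac{28}{15} e_{12} + \frac{548}{75} e_{13} + \frac{532}{135} e_{14} + \frac{14}{75} e_{15} - \frac{218}{225} e_{23} + \frac{382}{45} e_{24} - \frac{6019}{1350} e_{25} - \frac{37171}{225} e_{34} + \frac{2336}{45} e_{35} + \frac{4018}{45} e_{45} - \frac{224}{75} e_{123} - \frac{326}{135} e_{124} - \frac{2353}{300} e_{125} - \frac{2953}{90} e_{134} + \frac{2192}{15} e_{135} + \frac{41}{27} e_{145} + \frac{28}{25} e_{234} - \frac{8764}{45} e_{235} + \frac{4}{45} e_{245} - \frac{56}{5} e_{345} - \frac{50681}{225} e_{1234} + \frac{488}{15} e_{1235} + \frac{322}{27} e_{1245} + \frac{314}{9} e_{1345} - \frac{1478}{45} e_{2345} - \frac{509}{45} e_{12345}
Answer: -\frac{218}{225}


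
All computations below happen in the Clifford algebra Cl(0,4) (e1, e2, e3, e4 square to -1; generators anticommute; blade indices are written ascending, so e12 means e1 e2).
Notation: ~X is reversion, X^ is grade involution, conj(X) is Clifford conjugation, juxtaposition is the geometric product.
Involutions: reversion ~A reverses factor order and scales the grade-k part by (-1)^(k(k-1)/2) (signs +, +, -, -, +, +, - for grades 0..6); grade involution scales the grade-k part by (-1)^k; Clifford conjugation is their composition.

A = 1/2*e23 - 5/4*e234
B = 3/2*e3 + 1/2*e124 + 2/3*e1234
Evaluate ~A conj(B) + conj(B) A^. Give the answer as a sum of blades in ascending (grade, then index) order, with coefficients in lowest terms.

first term: -5/6*e1 - 3/4*e2 - 5/8*e13 + 1/3*e14 - 15/8*e24 - 1/4*e134
second term: 5/6*e1 - 3/4*e2 + 5/8*e13 - 1/3*e14 - 15/8*e24 - 1/4*e134
Answer: -3/2*e2 - 15/4*e24 - 1/2*e134


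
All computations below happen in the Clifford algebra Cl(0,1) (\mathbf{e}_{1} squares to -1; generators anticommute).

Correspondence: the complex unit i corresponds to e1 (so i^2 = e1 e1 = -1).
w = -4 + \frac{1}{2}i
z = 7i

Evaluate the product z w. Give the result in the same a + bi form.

In blades: z = 7 e_{1}, w = -4 + \frac{1}{2} e_{1}.
Distribute z over w term by term (generator squares from the signature, products reordered to ascending indices): (7 e_{1})*w = -\frac{7}{2} - 28 e_{1}.
Sum: -\frac{7}{2} - 28 e_{1}; translating back through the correspondence:
Answer: -\frac{7}{2} - 28i


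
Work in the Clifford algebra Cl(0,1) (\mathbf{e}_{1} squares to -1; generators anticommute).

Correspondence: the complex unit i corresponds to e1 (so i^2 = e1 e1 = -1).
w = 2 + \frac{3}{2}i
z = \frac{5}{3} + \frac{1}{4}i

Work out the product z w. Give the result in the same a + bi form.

In blades: z = \frac{5}{3} + \frac{1}{4} e_{1}, w = 2 + \frac{3}{2} e_{1}.
Distribute z over w term by term (generator squares from the signature, products reordered to ascending indices): (\frac{5}{3})*w = \frac{10}{3} + \frac{5}{2} e_{1}; (\frac{1}{4} e_{1})*w = -\frac{3}{8} + \frac{1}{2} e_{1}.
Sum: \frac{71}{24} + 3 e_{1}; translating back through the correspondence:
Answer: \frac{71}{24} + 3i


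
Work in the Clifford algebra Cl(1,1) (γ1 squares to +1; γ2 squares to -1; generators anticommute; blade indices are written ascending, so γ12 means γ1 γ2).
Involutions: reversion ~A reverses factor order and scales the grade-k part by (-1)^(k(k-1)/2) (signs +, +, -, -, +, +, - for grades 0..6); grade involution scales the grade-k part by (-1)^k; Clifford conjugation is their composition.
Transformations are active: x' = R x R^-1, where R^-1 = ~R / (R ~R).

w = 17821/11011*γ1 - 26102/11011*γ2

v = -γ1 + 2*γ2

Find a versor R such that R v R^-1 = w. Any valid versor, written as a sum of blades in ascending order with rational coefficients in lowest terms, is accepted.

R = v + w = 6810/11011*γ1 - 4080/11011*γ2 works: the equal norms (-3) guarantee its sandwich swaps v into w.
Answer: 6810/11011*γ1 - 4080/11011*γ2


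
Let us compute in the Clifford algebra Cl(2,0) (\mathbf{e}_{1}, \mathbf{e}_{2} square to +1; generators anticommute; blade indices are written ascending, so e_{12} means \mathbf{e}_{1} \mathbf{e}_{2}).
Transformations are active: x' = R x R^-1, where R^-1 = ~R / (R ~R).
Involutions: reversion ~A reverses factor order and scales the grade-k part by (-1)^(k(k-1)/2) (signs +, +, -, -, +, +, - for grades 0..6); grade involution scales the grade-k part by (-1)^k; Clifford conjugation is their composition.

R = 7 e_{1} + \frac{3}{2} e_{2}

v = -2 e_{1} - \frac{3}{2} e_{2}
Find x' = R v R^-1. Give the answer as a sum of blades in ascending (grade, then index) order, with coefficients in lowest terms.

~R = 7 e_{1} + \frac{3}{2} e_{2}, and R ~R = \frac{205}{4}, so R^-1 = ~R / (\frac{205}{4}).
R v = -\frac{65}{4} - \frac{15}{2} e_{12}
Answer: -\frac{100}{41} e_{1} + \frac{45}{82} e_{2}


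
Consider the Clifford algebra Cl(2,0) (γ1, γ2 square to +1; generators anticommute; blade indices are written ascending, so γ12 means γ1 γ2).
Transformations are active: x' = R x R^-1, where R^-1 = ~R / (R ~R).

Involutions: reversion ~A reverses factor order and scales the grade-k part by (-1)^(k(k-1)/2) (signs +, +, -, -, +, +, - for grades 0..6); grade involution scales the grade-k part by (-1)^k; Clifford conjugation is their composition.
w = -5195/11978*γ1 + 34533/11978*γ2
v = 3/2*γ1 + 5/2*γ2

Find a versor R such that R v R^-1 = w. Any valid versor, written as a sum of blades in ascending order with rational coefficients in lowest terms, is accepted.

R = v + w = 6386/5989*γ1 + 32239/5989*γ2 works: the equal norms (17/2) guarantee its sandwich swaps v into w.
Answer: 6386/5989*γ1 + 32239/5989*γ2


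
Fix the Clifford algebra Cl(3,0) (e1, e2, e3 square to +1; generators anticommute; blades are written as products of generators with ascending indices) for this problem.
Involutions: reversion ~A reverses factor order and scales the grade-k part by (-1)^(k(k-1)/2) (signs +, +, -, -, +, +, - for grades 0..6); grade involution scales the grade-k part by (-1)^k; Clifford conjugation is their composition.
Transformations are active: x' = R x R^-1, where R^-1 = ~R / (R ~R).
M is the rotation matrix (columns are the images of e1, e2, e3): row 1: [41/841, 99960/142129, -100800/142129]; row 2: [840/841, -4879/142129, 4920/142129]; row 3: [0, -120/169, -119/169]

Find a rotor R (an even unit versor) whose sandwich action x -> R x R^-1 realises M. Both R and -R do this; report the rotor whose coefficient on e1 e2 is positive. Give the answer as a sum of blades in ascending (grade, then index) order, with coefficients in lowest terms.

Method: write R = a + b12*e1 e2 + b13*e1 e3 + b23*e2 e3 with a^2 + b12^2 + b13^2 + b23^2 = 1 (so R^-1 = ~R). Expanding the columns R e_j ~R gives tr M = 4a^2 - 1 and, from the antisymmetric part, M21 - M12 = -4a*b12, M13 - M31 = 4a*b13, M32 - M23 = -4a*b23.
Here tr M = -98029/142129, so a^2 = (1 + tr M)/4 = 11025/142129 and a = ±105/377. Taking a = 105/377: M21 - M12 = 42000/142129, M13 - M31 = -100800/142129, M32 - M23 = -105840/142129, giving b12 = -100/377, b13 = -240/377, b23 = 252/377, i.e. R = 105/377 - 100/377*e1 e2 - 240/377*e1 e3 + 252/377*e2 e3.
Its e1 e2 coefficient is negative, so report the other preimage -R.
Answer: -105/377 + 100/377*e1 e2 + 240/377*e1 e3 - 252/377*e2 e3. Note: both R and -R realise this M (trace -98029/142129); the covering map identifies them, and the e1 e2-coefficient sign is the tie-breaker.


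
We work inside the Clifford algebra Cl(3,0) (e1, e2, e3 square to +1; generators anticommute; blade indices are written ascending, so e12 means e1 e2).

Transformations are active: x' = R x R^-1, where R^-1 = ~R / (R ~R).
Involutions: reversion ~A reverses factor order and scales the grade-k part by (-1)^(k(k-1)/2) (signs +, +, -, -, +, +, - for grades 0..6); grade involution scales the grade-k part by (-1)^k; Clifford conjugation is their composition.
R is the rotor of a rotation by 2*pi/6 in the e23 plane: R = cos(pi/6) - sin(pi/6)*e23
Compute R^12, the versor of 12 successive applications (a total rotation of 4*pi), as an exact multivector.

The rotor phase is half the rotation angle and phases add under composition, so 12 steps in the e23 plane accumulate phase 12*(pi/6) = 2*pi: R^12 = cos(2*pi) - sin(2*pi)*e23.
cos(2*pi) = 1 and sin(2*pi) = 0, so R^12 = 1. The total rotation 4*pi is 2 full turns, so every vector returns to itself, yet the rotor is +1, back on the identity sheet (an even number of 2*pi turns).
Answer: 1
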